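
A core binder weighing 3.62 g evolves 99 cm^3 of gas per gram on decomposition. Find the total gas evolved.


Formula: V_gas = W_binder * gas_evolution_rate
V = 3.62 g * 99 cm^3/g = 358.3800 cm^3

358.3800 cm^3


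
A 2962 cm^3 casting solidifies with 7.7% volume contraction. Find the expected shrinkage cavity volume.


Formula: V_shrink = V_casting * shrinkage_pct / 100
V_shrink = 2962 cm^3 * 7.7 / 100 = 228.0740 cm^3

Final answer: 228.0740 cm^3


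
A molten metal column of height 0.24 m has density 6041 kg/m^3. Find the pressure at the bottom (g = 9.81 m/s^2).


Formula: P = rho * g * h
rho * g = 6041 * 9.81 = 59262.21 N/m^3
P = 59262.21 * 0.24 = 14222.9304 Pa


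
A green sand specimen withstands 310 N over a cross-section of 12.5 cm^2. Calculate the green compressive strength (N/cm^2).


Formula: Compressive Strength = Force / Area
Strength = 310 N / 12.5 cm^2 = 24.8000 N/cm^2

Answer: 24.8000 N/cm^2


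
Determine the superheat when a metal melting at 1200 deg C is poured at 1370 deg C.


Formula: Superheat = T_pour - T_melt
Superheat = 1370 - 1200 = 170 deg C

Final answer: 170 deg C


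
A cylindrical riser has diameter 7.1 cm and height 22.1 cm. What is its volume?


Formula: V = pi * (D/2)^2 * H  (cylinder volume)
Radius = D/2 = 7.1/2 = 3.55 cm
V = pi * 3.55^2 * 22.1 = 874.9815 cm^3

874.9815 cm^3


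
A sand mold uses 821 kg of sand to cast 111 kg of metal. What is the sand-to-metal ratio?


Formula: Sand-to-Metal Ratio = W_sand / W_metal
Ratio = 821 kg / 111 kg = 7.3964

Final answer: 7.3964


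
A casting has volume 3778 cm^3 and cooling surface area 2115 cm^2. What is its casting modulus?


Formula: Casting Modulus M = V / A
M = 3778 cm^3 / 2115 cm^2 = 1.7863 cm


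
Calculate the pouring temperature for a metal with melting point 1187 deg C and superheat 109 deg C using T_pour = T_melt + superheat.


Formula: T_pour = T_melt + Superheat
T_pour = 1187 + 109 = 1296 deg C

Final answer: 1296 deg C


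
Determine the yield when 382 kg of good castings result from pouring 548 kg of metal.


Formula: Casting Yield = (W_good / W_total) * 100
Yield = (382 kg / 548 kg) * 100 = 69.7080%

69.7080%


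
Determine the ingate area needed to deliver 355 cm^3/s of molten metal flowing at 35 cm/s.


Formula: A_ingate = Q / v  (continuity equation)
A = 355 cm^3/s / 35 cm/s = 10.1429 cm^2

Answer: 10.1429 cm^2


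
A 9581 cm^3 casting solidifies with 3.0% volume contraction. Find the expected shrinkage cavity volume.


Formula: V_shrink = V_casting * shrinkage_pct / 100
V_shrink = 9581 cm^3 * 3.0 / 100 = 287.4300 cm^3

287.4300 cm^3


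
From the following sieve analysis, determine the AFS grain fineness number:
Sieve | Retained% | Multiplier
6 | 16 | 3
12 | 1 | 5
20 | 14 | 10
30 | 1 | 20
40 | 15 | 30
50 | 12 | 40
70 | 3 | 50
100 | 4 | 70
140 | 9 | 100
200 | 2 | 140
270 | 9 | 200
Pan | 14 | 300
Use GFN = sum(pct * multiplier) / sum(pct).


Formula: GFN = sum(pct * multiplier) / sum(pct)
sum(pct * multiplier) = 8753
sum(pct) = 100
GFN = 8753 / 100 = 87.53


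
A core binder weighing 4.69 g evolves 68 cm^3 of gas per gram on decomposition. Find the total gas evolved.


Formula: V_gas = W_binder * gas_evolution_rate
V = 4.69 g * 68 cm^3/g = 318.9200 cm^3

Final answer: 318.9200 cm^3


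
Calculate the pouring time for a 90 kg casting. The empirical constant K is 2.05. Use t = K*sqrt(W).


Formula: t = K * sqrt(W)
sqrt(W) = sqrt(90) = 9.48683
t = 2.05 * 9.48683 = 19.4480 s

Final answer: 19.4480 s


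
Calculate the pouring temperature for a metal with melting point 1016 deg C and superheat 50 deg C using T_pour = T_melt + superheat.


Formula: T_pour = T_melt + Superheat
T_pour = 1016 + 50 = 1066 deg C


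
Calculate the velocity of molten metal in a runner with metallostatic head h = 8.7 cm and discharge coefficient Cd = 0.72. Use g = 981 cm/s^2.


Formula: v = Cd * sqrt(2 * g * h)  (Torricelli with discharge coefficient)
2*g*h = 2 * 981 * 8.7 = 17069.4 cm^2/s^2
sqrt(17069.4) = 130.64991 cm/s
v = 0.72 * 130.64991 = 94.0679 cm/s

Answer: 94.0679 cm/s


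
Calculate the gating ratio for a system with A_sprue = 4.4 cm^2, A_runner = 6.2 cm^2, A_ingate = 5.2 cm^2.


Sprue:Runner:Ingate = 1 : 6.2/4.4 : 5.2/4.4 = 1:1.41:1.18

Final answer: 1:1.41:1.18


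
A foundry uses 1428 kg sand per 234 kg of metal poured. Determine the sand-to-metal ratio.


Formula: Sand-to-Metal Ratio = W_sand / W_metal
Ratio = 1428 kg / 234 kg = 6.1026

6.1026


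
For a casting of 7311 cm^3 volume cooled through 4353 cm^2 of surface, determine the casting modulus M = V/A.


Formula: Casting Modulus M = V / A
M = 7311 cm^3 / 4353 cm^2 = 1.6795 cm

Final answer: 1.6795 cm


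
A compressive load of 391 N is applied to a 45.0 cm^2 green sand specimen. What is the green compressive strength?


Formula: Compressive Strength = Force / Area
Strength = 391 N / 45.0 cm^2 = 8.6889 N/cm^2

8.6889 N/cm^2


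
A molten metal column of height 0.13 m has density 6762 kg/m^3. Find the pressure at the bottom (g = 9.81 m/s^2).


Formula: P = rho * g * h
rho * g = 6762 * 9.81 = 66335.22 N/m^3
P = 66335.22 * 0.13 = 8623.5786 Pa

Answer: 8623.5786 Pa


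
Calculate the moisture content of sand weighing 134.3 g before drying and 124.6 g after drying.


Formula: MC = (W_wet - W_dry) / W_wet * 100
Water mass = 134.3 - 124.6 = 9.7 g
MC = 9.7 / 134.3 * 100 = 7.2226%

Answer: 7.2226%


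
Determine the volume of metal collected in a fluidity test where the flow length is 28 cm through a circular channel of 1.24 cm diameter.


Formula: V = pi * (d/2)^2 * L  (cylinder volume)
Radius = 1.24/2 = 0.62 cm
V = pi * 0.62^2 * 28 = 33.8136 cm^3


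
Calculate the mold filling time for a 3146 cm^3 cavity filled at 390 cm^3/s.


Formula: t_fill = V_mold / Q_flow
t = 3146 cm^3 / 390 cm^3/s = 8.0667 s


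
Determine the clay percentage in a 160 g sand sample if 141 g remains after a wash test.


Formula: Clay% = (W_total - W_washed) / W_total * 100
Clay mass = 160 - 141 = 19 g
Clay% = 19 / 160 * 100 = 11.8750%

Final answer: 11.8750%


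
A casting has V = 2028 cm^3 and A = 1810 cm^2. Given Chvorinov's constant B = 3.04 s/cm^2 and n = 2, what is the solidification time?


Formula: t_s = B * (V/A)^n  (Chvorinov's rule, n=2)
Modulus M = V/A = 2028/1810 = 1.120442 cm
M^2 = 1.120442^2 = 1.255390 cm^2
t_s = 3.04 * 1.255390 = 3.8164 s

Answer: 3.8164 s


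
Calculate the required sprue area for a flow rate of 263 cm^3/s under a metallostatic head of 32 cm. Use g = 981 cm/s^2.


Formula: v = sqrt(2*g*h), A = Q/v
Velocity: v = sqrt(2 * 981 * 32) = sqrt(62784) = 250.5674 cm/s
Sprue area: A = Q / v = 263 / 250.5674 = 1.0496 cm^2

Answer: 1.0496 cm^2


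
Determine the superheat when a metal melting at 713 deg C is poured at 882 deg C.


Formula: Superheat = T_pour - T_melt
Superheat = 882 - 713 = 169 deg C


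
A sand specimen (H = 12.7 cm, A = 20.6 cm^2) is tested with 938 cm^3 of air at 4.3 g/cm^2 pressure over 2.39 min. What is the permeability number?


Formula: Permeability Number P = (V * H) / (p * A * t)
Numerator: V * H = 938 * 12.7 = 11912.6
Denominator: p * A * t = 4.3 * 20.6 * 2.39 = 211.7062
P = 11912.6 / 211.7062 = 56.2695

Answer: 56.2695


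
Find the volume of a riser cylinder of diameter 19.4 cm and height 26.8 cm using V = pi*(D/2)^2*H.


Formula: V = pi * (D/2)^2 * H  (cylinder volume)
Radius = D/2 = 19.4/2 = 9.7 cm
V = pi * 9.7^2 * 26.8 = 7921.8777 cm^3

Answer: 7921.8777 cm^3


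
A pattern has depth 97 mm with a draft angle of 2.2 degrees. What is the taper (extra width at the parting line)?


Formula: taper = depth * tan(draft_angle)
tan(2.2 deg) = 0.0384161
taper = 97 mm * 0.0384161 = 3.7264 mm


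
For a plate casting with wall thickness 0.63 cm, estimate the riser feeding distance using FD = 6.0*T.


Formula: FD = 6.0 * T  (riser feeding-distance rule)
FD = 6.0 * 0.63 cm = 3.7800 cm


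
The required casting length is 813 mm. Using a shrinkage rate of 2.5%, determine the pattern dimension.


Formula: L_pattern = L_casting * (1 + shrinkage_rate/100)
Shrinkage factor = 1 + 2.5/100 = 1.025
L_pattern = 813 mm * 1.025 = 833.3250 mm


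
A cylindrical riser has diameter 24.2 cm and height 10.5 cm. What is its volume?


Formula: V = pi * (D/2)^2 * H  (cylinder volume)
Radius = D/2 = 24.2/2 = 12.1 cm
V = pi * 12.1^2 * 10.5 = 4829.5861 cm^3

Answer: 4829.5861 cm^3


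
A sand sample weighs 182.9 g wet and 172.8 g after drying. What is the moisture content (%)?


Formula: MC = (W_wet - W_dry) / W_wet * 100
Water mass = 182.9 - 172.8 = 10.1 g
MC = 10.1 / 182.9 * 100 = 5.5221%

5.5221%


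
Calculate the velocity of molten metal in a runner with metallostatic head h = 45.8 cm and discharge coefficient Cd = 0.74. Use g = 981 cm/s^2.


Formula: v = Cd * sqrt(2 * g * h)  (Torricelli with discharge coefficient)
2*g*h = 2 * 981 * 45.8 = 89859.6 cm^2/s^2
sqrt(89859.6) = 299.76591 cm/s
v = 0.74 * 299.76591 = 221.8268 cm/s

221.8268 cm/s


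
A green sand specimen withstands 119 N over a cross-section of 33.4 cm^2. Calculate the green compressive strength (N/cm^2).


Formula: Compressive Strength = Force / Area
Strength = 119 N / 33.4 cm^2 = 3.5629 N/cm^2

3.5629 N/cm^2


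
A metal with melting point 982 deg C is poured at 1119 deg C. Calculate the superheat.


Formula: Superheat = T_pour - T_melt
Superheat = 1119 - 982 = 137 deg C

Answer: 137 deg C


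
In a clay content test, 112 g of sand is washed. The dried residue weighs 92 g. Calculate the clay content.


Formula: Clay% = (W_total - W_washed) / W_total * 100
Clay mass = 112 - 92 = 20 g
Clay% = 20 / 112 * 100 = 17.8571%

Final answer: 17.8571%


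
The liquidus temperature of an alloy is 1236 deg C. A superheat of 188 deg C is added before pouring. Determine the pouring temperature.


Formula: T_pour = T_melt + Superheat
T_pour = 1236 + 188 = 1424 deg C

Answer: 1424 deg C


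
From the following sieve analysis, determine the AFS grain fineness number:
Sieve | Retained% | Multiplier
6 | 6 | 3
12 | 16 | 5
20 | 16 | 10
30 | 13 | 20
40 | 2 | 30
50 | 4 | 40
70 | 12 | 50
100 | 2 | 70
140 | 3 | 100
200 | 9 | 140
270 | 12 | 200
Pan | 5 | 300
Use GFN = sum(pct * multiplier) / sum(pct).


Formula: GFN = sum(pct * multiplier) / sum(pct)
sum(pct * multiplier) = 6938
sum(pct) = 100
GFN = 6938 / 100 = 69.38

69.38


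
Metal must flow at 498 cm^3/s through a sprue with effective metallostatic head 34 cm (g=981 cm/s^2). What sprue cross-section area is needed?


Formula: v = sqrt(2*g*h), A = Q/v
Velocity: v = sqrt(2 * 981 * 34) = sqrt(66708) = 258.2789 cm/s
Sprue area: A = Q / v = 498 / 258.2789 = 1.9281 cm^2

1.9281 cm^2


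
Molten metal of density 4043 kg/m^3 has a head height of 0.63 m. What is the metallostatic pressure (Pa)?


Formula: P = rho * g * h
rho * g = 4043 * 9.81 = 39661.83 N/m^3
P = 39661.83 * 0.63 = 24986.9529 Pa

24986.9529 Pa


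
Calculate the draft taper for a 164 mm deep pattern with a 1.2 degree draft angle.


Formula: taper = depth * tan(draft_angle)
tan(1.2 deg) = 0.0209470
taper = 164 mm * 0.0209470 = 3.4353 mm


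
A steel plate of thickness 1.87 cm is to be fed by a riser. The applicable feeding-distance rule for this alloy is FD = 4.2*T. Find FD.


Formula: FD = 4.2 * T  (riser feeding-distance rule)
FD = 4.2 * 1.87 cm = 7.8540 cm

Answer: 7.8540 cm


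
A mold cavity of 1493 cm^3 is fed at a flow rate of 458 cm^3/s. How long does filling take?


Formula: t_fill = V_mold / Q_flow
t = 1493 cm^3 / 458 cm^3/s = 3.2598 s


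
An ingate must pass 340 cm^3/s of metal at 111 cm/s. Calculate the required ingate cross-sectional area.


Formula: A_ingate = Q / v  (continuity equation)
A = 340 cm^3/s / 111 cm/s = 3.0631 cm^2

3.0631 cm^2


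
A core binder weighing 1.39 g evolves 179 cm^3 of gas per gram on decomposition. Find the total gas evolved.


Formula: V_gas = W_binder * gas_evolution_rate
V = 1.39 g * 179 cm^3/g = 248.8100 cm^3


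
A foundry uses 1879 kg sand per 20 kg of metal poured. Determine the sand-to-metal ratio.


Formula: Sand-to-Metal Ratio = W_sand / W_metal
Ratio = 1879 kg / 20 kg = 93.9500

Answer: 93.9500


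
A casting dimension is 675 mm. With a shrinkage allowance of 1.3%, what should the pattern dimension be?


Formula: L_pattern = L_casting * (1 + shrinkage_rate/100)
Shrinkage factor = 1 + 1.3/100 = 1.013
L_pattern = 675 mm * 1.013 = 683.7750 mm

Answer: 683.7750 mm


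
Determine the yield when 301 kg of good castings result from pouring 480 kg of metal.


Formula: Casting Yield = (W_good / W_total) * 100
Yield = (301 kg / 480 kg) * 100 = 62.7083%

62.7083%


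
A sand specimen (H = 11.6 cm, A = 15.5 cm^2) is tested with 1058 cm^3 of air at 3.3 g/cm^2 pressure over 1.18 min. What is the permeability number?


Formula: Permeability Number P = (V * H) / (p * A * t)
Numerator: V * H = 1058 * 11.6 = 12272.8
Denominator: p * A * t = 3.3 * 15.5 * 1.18 = 60.357
P = 12272.8 / 60.357 = 203.3368

Answer: 203.3368


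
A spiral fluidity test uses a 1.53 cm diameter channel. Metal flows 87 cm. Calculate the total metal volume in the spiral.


Formula: V = pi * (d/2)^2 * L  (cylinder volume)
Radius = 1.53/2 = 0.765 cm
V = pi * 0.765^2 * 87 = 159.9529 cm^3


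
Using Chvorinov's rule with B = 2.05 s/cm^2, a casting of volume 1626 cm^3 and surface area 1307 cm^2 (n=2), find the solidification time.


Formula: t_s = B * (V/A)^n  (Chvorinov's rule, n=2)
Modulus M = V/A = 1626/1307 = 1.244070 cm
M^2 = 1.244070^2 = 1.547710 cm^2
t_s = 2.05 * 1.547710 = 3.1728 s

3.1728 s


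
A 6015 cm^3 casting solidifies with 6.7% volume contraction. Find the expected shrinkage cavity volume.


Formula: V_shrink = V_casting * shrinkage_pct / 100
V_shrink = 6015 cm^3 * 6.7 / 100 = 403.0050 cm^3

Final answer: 403.0050 cm^3


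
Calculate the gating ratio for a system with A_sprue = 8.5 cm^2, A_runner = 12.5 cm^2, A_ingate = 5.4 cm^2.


Sprue:Runner:Ingate = 1 : 12.5/8.5 : 5.4/8.5 = 1:1.47:0.64

Final answer: 1:1.47:0.64


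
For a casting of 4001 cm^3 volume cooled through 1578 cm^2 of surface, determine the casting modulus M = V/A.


Formula: Casting Modulus M = V / A
M = 4001 cm^3 / 1578 cm^2 = 2.5355 cm

Final answer: 2.5355 cm


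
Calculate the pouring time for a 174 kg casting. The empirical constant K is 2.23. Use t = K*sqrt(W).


Formula: t = K * sqrt(W)
sqrt(W) = sqrt(174) = 13.19091
t = 2.23 * 13.19091 = 29.4157 s

29.4157 s


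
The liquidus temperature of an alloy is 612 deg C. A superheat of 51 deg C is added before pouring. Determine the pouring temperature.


Formula: T_pour = T_melt + Superheat
T_pour = 612 + 51 = 663 deg C


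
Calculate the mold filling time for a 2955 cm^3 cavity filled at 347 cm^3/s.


Formula: t_fill = V_mold / Q_flow
t = 2955 cm^3 / 347 cm^3/s = 8.5159 s

Answer: 8.5159 s


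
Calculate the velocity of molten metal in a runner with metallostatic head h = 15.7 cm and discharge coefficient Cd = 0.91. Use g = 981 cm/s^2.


Formula: v = Cd * sqrt(2 * g * h)  (Torricelli with discharge coefficient)
2*g*h = 2 * 981 * 15.7 = 30803.4 cm^2/s^2
sqrt(30803.4) = 175.50897 cm/s
v = 0.91 * 175.50897 = 159.7132 cm/s

Answer: 159.7132 cm/s


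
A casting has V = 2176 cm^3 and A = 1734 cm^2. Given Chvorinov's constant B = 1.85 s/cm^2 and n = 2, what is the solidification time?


Formula: t_s = B * (V/A)^n  (Chvorinov's rule, n=2)
Modulus M = V/A = 2176/1734 = 1.254902 cm
M^2 = 1.254902^2 = 1.574779 cm^2
t_s = 1.85 * 1.574779 = 2.9133 s

Final answer: 2.9133 s


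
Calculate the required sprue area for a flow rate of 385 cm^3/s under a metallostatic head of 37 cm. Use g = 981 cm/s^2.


Formula: v = sqrt(2*g*h), A = Q/v
Velocity: v = sqrt(2 * 981 * 37) = sqrt(72594) = 269.4327 cm/s
Sprue area: A = Q / v = 385 / 269.4327 = 1.4289 cm^2

1.4289 cm^2


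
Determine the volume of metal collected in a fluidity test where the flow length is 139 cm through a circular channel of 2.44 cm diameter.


Formula: V = pi * (d/2)^2 * L  (cylinder volume)
Radius = 2.44/2 = 1.22 cm
V = pi * 1.22^2 * 139 = 649.9566 cm^3


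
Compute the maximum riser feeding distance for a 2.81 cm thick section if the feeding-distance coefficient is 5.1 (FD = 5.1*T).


Formula: FD = 5.1 * T  (riser feeding-distance rule)
FD = 5.1 * 2.81 cm = 14.3310 cm

Final answer: 14.3310 cm


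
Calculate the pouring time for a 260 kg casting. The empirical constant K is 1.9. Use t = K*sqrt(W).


Formula: t = K * sqrt(W)
sqrt(W) = sqrt(260) = 16.12452
t = 1.9 * 16.12452 = 30.6366 s

Answer: 30.6366 s


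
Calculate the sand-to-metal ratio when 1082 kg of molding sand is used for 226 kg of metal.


Formula: Sand-to-Metal Ratio = W_sand / W_metal
Ratio = 1082 kg / 226 kg = 4.7876


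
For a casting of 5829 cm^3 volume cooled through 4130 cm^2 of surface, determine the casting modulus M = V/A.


Formula: Casting Modulus M = V / A
M = 5829 cm^3 / 4130 cm^2 = 1.4114 cm

Answer: 1.4114 cm


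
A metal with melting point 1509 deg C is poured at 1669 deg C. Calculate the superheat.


Formula: Superheat = T_pour - T_melt
Superheat = 1669 - 1509 = 160 deg C

Final answer: 160 deg C


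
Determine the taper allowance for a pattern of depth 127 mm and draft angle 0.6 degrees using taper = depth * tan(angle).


Formula: taper = depth * tan(draft_angle)
tan(0.6 deg) = 0.0104724
taper = 127 mm * 0.0104724 = 1.3300 mm

Answer: 1.3300 mm


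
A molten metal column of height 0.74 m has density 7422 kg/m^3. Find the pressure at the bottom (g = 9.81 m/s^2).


Formula: P = rho * g * h
rho * g = 7422 * 9.81 = 72809.82 N/m^3
P = 72809.82 * 0.74 = 53879.2668 Pa


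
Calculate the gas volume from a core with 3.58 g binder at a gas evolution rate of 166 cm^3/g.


Formula: V_gas = W_binder * gas_evolution_rate
V = 3.58 g * 166 cm^3/g = 594.2800 cm^3


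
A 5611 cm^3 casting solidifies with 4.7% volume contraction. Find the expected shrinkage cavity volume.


Formula: V_shrink = V_casting * shrinkage_pct / 100
V_shrink = 5611 cm^3 * 4.7 / 100 = 263.7170 cm^3

Answer: 263.7170 cm^3


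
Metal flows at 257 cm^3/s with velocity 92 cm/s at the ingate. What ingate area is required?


Formula: A_ingate = Q / v  (continuity equation)
A = 257 cm^3/s / 92 cm/s = 2.7935 cm^2


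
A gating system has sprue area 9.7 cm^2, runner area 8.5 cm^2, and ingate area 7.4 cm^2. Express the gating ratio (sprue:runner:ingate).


Sprue:Runner:Ingate = 1 : 8.5/9.7 : 7.4/9.7 = 1:0.88:0.76

Final answer: 1:0.88:0.76


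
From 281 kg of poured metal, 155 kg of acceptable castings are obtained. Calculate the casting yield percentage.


Formula: Casting Yield = (W_good / W_total) * 100
Yield = (155 kg / 281 kg) * 100 = 55.1601%

Final answer: 55.1601%


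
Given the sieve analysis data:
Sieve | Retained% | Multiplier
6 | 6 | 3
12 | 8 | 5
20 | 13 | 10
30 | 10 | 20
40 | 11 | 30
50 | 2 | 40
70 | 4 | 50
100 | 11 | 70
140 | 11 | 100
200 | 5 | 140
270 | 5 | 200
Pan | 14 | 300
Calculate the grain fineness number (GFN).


Formula: GFN = sum(pct * multiplier) / sum(pct)
sum(pct * multiplier) = 8768
sum(pct) = 100
GFN = 8768 / 100 = 87.68

Final answer: 87.68


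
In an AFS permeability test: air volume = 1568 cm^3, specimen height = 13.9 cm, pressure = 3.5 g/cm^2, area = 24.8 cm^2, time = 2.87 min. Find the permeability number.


Formula: Permeability Number P = (V * H) / (p * A * t)
Numerator: V * H = 1568 * 13.9 = 21795.2
Denominator: p * A * t = 3.5 * 24.8 * 2.87 = 249.116
P = 21795.2 / 249.116 = 87.4902

Final answer: 87.4902


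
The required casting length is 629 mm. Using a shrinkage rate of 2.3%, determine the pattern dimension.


Formula: L_pattern = L_casting * (1 + shrinkage_rate/100)
Shrinkage factor = 1 + 2.3/100 = 1.023
L_pattern = 629 mm * 1.023 = 643.4670 mm

Final answer: 643.4670 mm


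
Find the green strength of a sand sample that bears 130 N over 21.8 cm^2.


Formula: Compressive Strength = Force / Area
Strength = 130 N / 21.8 cm^2 = 5.9633 N/cm^2

Answer: 5.9633 N/cm^2


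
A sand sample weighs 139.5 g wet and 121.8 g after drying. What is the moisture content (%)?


Formula: MC = (W_wet - W_dry) / W_wet * 100
Water mass = 139.5 - 121.8 = 17.7 g
MC = 17.7 / 139.5 * 100 = 12.6882%


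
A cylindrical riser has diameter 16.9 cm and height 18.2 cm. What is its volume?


Formula: V = pi * (D/2)^2 * H  (cylinder volume)
Radius = D/2 = 16.9/2 = 8.45 cm
V = pi * 8.45^2 * 18.2 = 4082.5798 cm^3


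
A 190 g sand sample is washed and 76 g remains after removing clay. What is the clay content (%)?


Formula: Clay% = (W_total - W_washed) / W_total * 100
Clay mass = 190 - 76 = 114 g
Clay% = 114 / 190 * 100 = 60.0000%

Answer: 60.0000%


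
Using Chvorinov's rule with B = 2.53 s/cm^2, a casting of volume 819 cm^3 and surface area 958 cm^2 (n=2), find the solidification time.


Formula: t_s = B * (V/A)^n  (Chvorinov's rule, n=2)
Modulus M = V/A = 819/958 = 0.854906 cm
M^2 = 0.854906^2 = 0.730864 cm^2
t_s = 2.53 * 0.730864 = 1.8491 s


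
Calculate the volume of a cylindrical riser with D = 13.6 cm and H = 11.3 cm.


Formula: V = pi * (D/2)^2 * H  (cylinder volume)
Radius = D/2 = 13.6/2 = 6.8 cm
V = pi * 6.8^2 * 11.3 = 1641.5199 cm^3

1641.5199 cm^3


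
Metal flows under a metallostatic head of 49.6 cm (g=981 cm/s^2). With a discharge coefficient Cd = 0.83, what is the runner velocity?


Formula: v = Cd * sqrt(2 * g * h)  (Torricelli with discharge coefficient)
2*g*h = 2 * 981 * 49.6 = 97315.2 cm^2/s^2
sqrt(97315.2) = 311.95384 cm/s
v = 0.83 * 311.95384 = 258.9217 cm/s


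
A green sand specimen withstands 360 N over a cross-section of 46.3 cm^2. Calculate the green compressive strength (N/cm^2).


Formula: Compressive Strength = Force / Area
Strength = 360 N / 46.3 cm^2 = 7.7754 N/cm^2


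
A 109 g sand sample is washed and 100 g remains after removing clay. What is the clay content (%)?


Formula: Clay% = (W_total - W_washed) / W_total * 100
Clay mass = 109 - 100 = 9 g
Clay% = 9 / 109 * 100 = 8.2569%

Answer: 8.2569%


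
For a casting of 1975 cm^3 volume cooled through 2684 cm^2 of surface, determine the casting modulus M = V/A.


Formula: Casting Modulus M = V / A
M = 1975 cm^3 / 2684 cm^2 = 0.7358 cm

Answer: 0.7358 cm


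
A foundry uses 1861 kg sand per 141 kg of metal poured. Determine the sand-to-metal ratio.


Formula: Sand-to-Metal Ratio = W_sand / W_metal
Ratio = 1861 kg / 141 kg = 13.1986

Answer: 13.1986


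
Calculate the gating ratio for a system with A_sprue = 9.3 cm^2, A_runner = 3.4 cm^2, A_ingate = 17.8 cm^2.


Sprue:Runner:Ingate = 1 : 3.4/9.3 : 17.8/9.3 = 1:0.37:1.91


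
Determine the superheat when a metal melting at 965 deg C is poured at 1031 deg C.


Formula: Superheat = T_pour - T_melt
Superheat = 1031 - 965 = 66 deg C

Final answer: 66 deg C


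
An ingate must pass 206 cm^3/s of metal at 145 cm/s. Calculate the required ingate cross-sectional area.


Formula: A_ingate = Q / v  (continuity equation)
A = 206 cm^3/s / 145 cm/s = 1.4207 cm^2

Final answer: 1.4207 cm^2


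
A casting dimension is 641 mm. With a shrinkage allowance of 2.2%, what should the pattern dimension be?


Formula: L_pattern = L_casting * (1 + shrinkage_rate/100)
Shrinkage factor = 1 + 2.2/100 = 1.022
L_pattern = 641 mm * 1.022 = 655.1020 mm

Answer: 655.1020 mm


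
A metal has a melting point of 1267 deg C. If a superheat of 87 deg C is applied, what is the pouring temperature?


Formula: T_pour = T_melt + Superheat
T_pour = 1267 + 87 = 1354 deg C

Answer: 1354 deg C


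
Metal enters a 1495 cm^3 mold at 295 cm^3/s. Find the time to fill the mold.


Formula: t_fill = V_mold / Q_flow
t = 1495 cm^3 / 295 cm^3/s = 5.0678 s

Final answer: 5.0678 s


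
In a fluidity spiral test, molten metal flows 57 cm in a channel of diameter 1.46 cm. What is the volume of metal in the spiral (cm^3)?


Formula: V = pi * (d/2)^2 * L  (cylinder volume)
Radius = 1.46/2 = 0.73 cm
V = pi * 0.73^2 * 57 = 95.4268 cm^3

Final answer: 95.4268 cm^3


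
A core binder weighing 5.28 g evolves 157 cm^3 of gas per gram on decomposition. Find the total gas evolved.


Formula: V_gas = W_binder * gas_evolution_rate
V = 5.28 g * 157 cm^3/g = 828.9600 cm^3

Answer: 828.9600 cm^3


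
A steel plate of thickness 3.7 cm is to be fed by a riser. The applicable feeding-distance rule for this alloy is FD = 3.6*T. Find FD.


Formula: FD = 3.6 * T  (riser feeding-distance rule)
FD = 3.6 * 3.7 cm = 13.3200 cm

Final answer: 13.3200 cm


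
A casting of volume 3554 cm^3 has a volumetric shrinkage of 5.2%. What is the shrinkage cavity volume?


Formula: V_shrink = V_casting * shrinkage_pct / 100
V_shrink = 3554 cm^3 * 5.2 / 100 = 184.8080 cm^3

184.8080 cm^3


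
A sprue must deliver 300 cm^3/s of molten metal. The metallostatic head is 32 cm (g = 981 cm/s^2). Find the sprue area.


Formula: v = sqrt(2*g*h), A = Q/v
Velocity: v = sqrt(2 * 981 * 32) = sqrt(62784) = 250.5674 cm/s
Sprue area: A = Q / v = 300 / 250.5674 = 1.1973 cm^2

1.1973 cm^2


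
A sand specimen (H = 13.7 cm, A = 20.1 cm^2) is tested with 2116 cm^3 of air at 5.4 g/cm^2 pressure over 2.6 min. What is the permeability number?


Formula: Permeability Number P = (V * H) / (p * A * t)
Numerator: V * H = 2116 * 13.7 = 28989.2
Denominator: p * A * t = 5.4 * 20.1 * 2.6 = 282.204
P = 28989.2 / 282.204 = 102.7243

Final answer: 102.7243


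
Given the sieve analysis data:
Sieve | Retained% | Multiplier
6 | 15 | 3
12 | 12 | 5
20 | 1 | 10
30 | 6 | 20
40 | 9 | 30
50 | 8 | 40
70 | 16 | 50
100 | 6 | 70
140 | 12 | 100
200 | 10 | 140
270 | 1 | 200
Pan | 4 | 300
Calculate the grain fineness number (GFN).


Formula: GFN = sum(pct * multiplier) / sum(pct)
sum(pct * multiplier) = 6045
sum(pct) = 100
GFN = 6045 / 100 = 60.45

Answer: 60.45


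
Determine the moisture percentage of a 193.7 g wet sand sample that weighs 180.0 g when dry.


Formula: MC = (W_wet - W_dry) / W_wet * 100
Water mass = 193.7 - 180.0 = 13.7 g
MC = 13.7 / 193.7 * 100 = 7.0728%


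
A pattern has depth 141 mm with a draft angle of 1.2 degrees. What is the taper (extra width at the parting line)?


Formula: taper = depth * tan(draft_angle)
tan(1.2 deg) = 0.0209470
taper = 141 mm * 0.0209470 = 2.9535 mm

2.9535 mm


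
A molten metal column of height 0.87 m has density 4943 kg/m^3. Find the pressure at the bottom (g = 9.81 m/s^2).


Formula: P = rho * g * h
rho * g = 4943 * 9.81 = 48490.83 N/m^3
P = 48490.83 * 0.87 = 42187.0221 Pa

42187.0221 Pa


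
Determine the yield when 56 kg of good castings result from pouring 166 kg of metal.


Formula: Casting Yield = (W_good / W_total) * 100
Yield = (56 kg / 166 kg) * 100 = 33.7349%


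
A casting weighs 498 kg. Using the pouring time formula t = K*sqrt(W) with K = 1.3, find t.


Formula: t = K * sqrt(W)
sqrt(W) = sqrt(498) = 22.31591
t = 1.3 * 22.31591 = 29.0107 s

Answer: 29.0107 s


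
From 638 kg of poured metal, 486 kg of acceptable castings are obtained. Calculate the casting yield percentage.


Formula: Casting Yield = (W_good / W_total) * 100
Yield = (486 kg / 638 kg) * 100 = 76.1755%

Final answer: 76.1755%


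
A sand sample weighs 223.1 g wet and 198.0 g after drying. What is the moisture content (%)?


Formula: MC = (W_wet - W_dry) / W_wet * 100
Water mass = 223.1 - 198.0 = 25.1 g
MC = 25.1 / 223.1 * 100 = 11.2506%

Answer: 11.2506%


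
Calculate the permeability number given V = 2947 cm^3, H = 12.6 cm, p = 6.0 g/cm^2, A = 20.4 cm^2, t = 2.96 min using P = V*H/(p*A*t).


Formula: Permeability Number P = (V * H) / (p * A * t)
Numerator: V * H = 2947 * 12.6 = 37132.2
Denominator: p * A * t = 6.0 * 20.4 * 2.96 = 362.304
P = 37132.2 / 362.304 = 102.4891


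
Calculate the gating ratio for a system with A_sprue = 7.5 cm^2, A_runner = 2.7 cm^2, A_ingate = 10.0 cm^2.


Sprue:Runner:Ingate = 1 : 2.7/7.5 : 10.0/7.5 = 1:0.36:1.33

Final answer: 1:0.36:1.33


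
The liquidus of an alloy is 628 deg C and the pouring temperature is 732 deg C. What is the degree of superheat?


Formula: Superheat = T_pour - T_melt
Superheat = 732 - 628 = 104 deg C

Answer: 104 deg C


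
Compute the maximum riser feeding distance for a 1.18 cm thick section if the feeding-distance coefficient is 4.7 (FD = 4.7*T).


Formula: FD = 4.7 * T  (riser feeding-distance rule)
FD = 4.7 * 1.18 cm = 5.5460 cm

5.5460 cm


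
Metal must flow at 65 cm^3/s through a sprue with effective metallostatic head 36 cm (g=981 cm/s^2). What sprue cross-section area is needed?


Formula: v = sqrt(2*g*h), A = Q/v
Velocity: v = sqrt(2 * 981 * 36) = sqrt(70632) = 265.7668 cm/s
Sprue area: A = Q / v = 65 / 265.7668 = 0.2446 cm^2


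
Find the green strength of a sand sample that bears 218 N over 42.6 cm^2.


Formula: Compressive Strength = Force / Area
Strength = 218 N / 42.6 cm^2 = 5.1174 N/cm^2

5.1174 N/cm^2


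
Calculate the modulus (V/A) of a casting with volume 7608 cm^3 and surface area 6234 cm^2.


Formula: Casting Modulus M = V / A
M = 7608 cm^3 / 6234 cm^2 = 1.2204 cm

Final answer: 1.2204 cm


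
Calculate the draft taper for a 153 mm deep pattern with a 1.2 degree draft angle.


Formula: taper = depth * tan(draft_angle)
tan(1.2 deg) = 0.0209470
taper = 153 mm * 0.0209470 = 3.2049 mm

3.2049 mm


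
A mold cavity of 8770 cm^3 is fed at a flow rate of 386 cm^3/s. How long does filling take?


Formula: t_fill = V_mold / Q_flow
t = 8770 cm^3 / 386 cm^3/s = 22.7202 s

Final answer: 22.7202 s


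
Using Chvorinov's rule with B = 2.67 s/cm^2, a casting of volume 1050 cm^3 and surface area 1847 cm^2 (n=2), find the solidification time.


Formula: t_s = B * (V/A)^n  (Chvorinov's rule, n=2)
Modulus M = V/A = 1050/1847 = 0.568489 cm
M^2 = 0.568489^2 = 0.323180 cm^2
t_s = 2.67 * 0.323180 = 0.8629 s


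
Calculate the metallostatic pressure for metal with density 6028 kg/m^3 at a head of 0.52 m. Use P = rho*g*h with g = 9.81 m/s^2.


Formula: P = rho * g * h
rho * g = 6028 * 9.81 = 59134.68 N/m^3
P = 59134.68 * 0.52 = 30750.0336 Pa

30750.0336 Pa


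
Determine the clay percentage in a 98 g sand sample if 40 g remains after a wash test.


Formula: Clay% = (W_total - W_washed) / W_total * 100
Clay mass = 98 - 40 = 58 g
Clay% = 58 / 98 * 100 = 59.1837%

Answer: 59.1837%


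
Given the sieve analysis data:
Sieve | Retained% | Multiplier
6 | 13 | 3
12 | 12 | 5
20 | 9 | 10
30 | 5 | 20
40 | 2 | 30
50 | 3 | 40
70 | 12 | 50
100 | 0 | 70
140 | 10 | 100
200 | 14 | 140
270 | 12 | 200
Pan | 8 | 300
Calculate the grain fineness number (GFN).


Formula: GFN = sum(pct * multiplier) / sum(pct)
sum(pct * multiplier) = 8829
sum(pct) = 100
GFN = 8829 / 100 = 88.29

Answer: 88.29


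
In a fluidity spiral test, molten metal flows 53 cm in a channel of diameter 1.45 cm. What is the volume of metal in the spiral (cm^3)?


Formula: V = pi * (d/2)^2 * L  (cylinder volume)
Radius = 1.45/2 = 0.725 cm
V = pi * 0.725^2 * 53 = 87.5189 cm^3

87.5189 cm^3


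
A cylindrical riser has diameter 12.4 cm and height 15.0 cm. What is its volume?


Formula: V = pi * (D/2)^2 * H  (cylinder volume)
Radius = D/2 = 12.4/2 = 6.2 cm
V = pi * 6.2^2 * 15.0 = 1811.4423 cm^3


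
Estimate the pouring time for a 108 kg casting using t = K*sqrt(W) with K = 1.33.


Formula: t = K * sqrt(W)
sqrt(W) = sqrt(108) = 10.39230
t = 1.33 * 10.39230 = 13.8218 s

Answer: 13.8218 s


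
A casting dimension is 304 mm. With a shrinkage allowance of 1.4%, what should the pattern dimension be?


Formula: L_pattern = L_casting * (1 + shrinkage_rate/100)
Shrinkage factor = 1 + 1.4/100 = 1.014
L_pattern = 304 mm * 1.014 = 308.2560 mm

308.2560 mm


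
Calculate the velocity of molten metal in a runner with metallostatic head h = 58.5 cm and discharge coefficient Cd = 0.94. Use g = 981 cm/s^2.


Formula: v = Cd * sqrt(2 * g * h)  (Torricelli with discharge coefficient)
2*g*h = 2 * 981 * 58.5 = 114777.0 cm^2/s^2
sqrt(114777.0) = 338.78754 cm/s
v = 0.94 * 338.78754 = 318.4603 cm/s


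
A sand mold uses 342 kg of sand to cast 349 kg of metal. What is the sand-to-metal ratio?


Formula: Sand-to-Metal Ratio = W_sand / W_metal
Ratio = 342 kg / 349 kg = 0.9799

0.9799


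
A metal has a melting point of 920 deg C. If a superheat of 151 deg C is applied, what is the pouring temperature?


Formula: T_pour = T_melt + Superheat
T_pour = 920 + 151 = 1071 deg C

Answer: 1071 deg C


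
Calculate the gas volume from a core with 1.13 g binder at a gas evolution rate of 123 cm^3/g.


Formula: V_gas = W_binder * gas_evolution_rate
V = 1.13 g * 123 cm^3/g = 138.9900 cm^3

Answer: 138.9900 cm^3


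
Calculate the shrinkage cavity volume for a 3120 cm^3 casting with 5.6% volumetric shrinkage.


Formula: V_shrink = V_casting * shrinkage_pct / 100
V_shrink = 3120 cm^3 * 5.6 / 100 = 174.7200 cm^3

174.7200 cm^3


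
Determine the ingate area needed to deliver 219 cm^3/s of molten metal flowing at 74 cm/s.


Formula: A_ingate = Q / v  (continuity equation)
A = 219 cm^3/s / 74 cm/s = 2.9595 cm^2

Final answer: 2.9595 cm^2


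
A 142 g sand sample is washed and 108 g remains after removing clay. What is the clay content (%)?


Formula: Clay% = (W_total - W_washed) / W_total * 100
Clay mass = 142 - 108 = 34 g
Clay% = 34 / 142 * 100 = 23.9437%

Final answer: 23.9437%


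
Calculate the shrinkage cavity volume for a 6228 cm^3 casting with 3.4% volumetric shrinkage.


Formula: V_shrink = V_casting * shrinkage_pct / 100
V_shrink = 6228 cm^3 * 3.4 / 100 = 211.7520 cm^3

211.7520 cm^3


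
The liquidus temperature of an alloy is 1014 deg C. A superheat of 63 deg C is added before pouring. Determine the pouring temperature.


Formula: T_pour = T_melt + Superheat
T_pour = 1014 + 63 = 1077 deg C

Answer: 1077 deg C


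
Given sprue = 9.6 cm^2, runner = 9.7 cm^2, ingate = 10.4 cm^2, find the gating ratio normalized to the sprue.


Sprue:Runner:Ingate = 1 : 9.7/9.6 : 10.4/9.6 = 1:1.01:1.08

1:1.01:1.08


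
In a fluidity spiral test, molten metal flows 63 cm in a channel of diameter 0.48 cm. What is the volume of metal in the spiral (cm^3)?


Formula: V = pi * (d/2)^2 * L  (cylinder volume)
Radius = 0.48/2 = 0.24 cm
V = pi * 0.24^2 * 63 = 11.4002 cm^3

11.4002 cm^3


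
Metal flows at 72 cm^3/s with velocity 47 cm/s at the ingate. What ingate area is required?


Formula: A_ingate = Q / v  (continuity equation)
A = 72 cm^3/s / 47 cm/s = 1.5319 cm^2

Answer: 1.5319 cm^2


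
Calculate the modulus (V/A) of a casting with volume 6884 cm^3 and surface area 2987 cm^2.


Formula: Casting Modulus M = V / A
M = 6884 cm^3 / 2987 cm^2 = 2.3047 cm

2.3047 cm


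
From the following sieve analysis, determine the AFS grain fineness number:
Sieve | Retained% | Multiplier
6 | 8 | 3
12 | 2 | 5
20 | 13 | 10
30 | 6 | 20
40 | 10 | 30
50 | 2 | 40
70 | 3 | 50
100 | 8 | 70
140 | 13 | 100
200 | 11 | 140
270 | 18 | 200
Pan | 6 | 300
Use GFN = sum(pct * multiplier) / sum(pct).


Formula: GFN = sum(pct * multiplier) / sum(pct)
sum(pct * multiplier) = 9614
sum(pct) = 100
GFN = 9614 / 100 = 96.14

96.14


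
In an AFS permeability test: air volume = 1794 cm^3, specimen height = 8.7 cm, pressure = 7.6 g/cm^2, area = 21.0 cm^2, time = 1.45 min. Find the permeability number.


Formula: Permeability Number P = (V * H) / (p * A * t)
Numerator: V * H = 1794 * 8.7 = 15607.8
Denominator: p * A * t = 7.6 * 21.0 * 1.45 = 231.42
P = 15607.8 / 231.42 = 67.4436

Answer: 67.4436


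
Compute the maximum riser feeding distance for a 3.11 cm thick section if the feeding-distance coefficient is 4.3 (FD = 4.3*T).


Formula: FD = 4.3 * T  (riser feeding-distance rule)
FD = 4.3 * 3.11 cm = 13.3730 cm

13.3730 cm


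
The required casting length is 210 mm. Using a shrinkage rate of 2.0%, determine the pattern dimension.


Formula: L_pattern = L_casting * (1 + shrinkage_rate/100)
Shrinkage factor = 1 + 2.0/100 = 1.02
L_pattern = 210 mm * 1.02 = 214.2000 mm

Final answer: 214.2000 mm


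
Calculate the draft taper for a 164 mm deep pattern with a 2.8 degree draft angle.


Formula: taper = depth * tan(draft_angle)
tan(2.8 deg) = 0.0489082
taper = 164 mm * 0.0489082 = 8.0209 mm


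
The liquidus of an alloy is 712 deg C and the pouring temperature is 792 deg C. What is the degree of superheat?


Formula: Superheat = T_pour - T_melt
Superheat = 792 - 712 = 80 deg C


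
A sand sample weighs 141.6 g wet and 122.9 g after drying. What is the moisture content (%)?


Formula: MC = (W_wet - W_dry) / W_wet * 100
Water mass = 141.6 - 122.9 = 18.7 g
MC = 18.7 / 141.6 * 100 = 13.2062%


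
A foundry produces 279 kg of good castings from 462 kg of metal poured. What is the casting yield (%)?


Formula: Casting Yield = (W_good / W_total) * 100
Yield = (279 kg / 462 kg) * 100 = 60.3896%

60.3896%


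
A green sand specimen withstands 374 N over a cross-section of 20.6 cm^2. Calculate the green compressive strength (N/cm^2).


Formula: Compressive Strength = Force / Area
Strength = 374 N / 20.6 cm^2 = 18.1553 N/cm^2


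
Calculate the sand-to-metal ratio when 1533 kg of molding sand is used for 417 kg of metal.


Formula: Sand-to-Metal Ratio = W_sand / W_metal
Ratio = 1533 kg / 417 kg = 3.6763

Answer: 3.6763


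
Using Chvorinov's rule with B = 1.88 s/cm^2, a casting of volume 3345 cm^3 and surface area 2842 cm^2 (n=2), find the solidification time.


Formula: t_s = B * (V/A)^n  (Chvorinov's rule, n=2)
Modulus M = V/A = 3345/2842 = 1.176988 cm
M^2 = 1.176988^2 = 1.385301 cm^2
t_s = 1.88 * 1.385301 = 2.6044 s

Answer: 2.6044 s


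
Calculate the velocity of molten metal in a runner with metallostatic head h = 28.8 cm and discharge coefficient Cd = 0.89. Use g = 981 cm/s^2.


Formula: v = Cd * sqrt(2 * g * h)  (Torricelli with discharge coefficient)
2*g*h = 2 * 981 * 28.8 = 56505.6 cm^2/s^2
sqrt(56505.6) = 237.70907 cm/s
v = 0.89 * 237.70907 = 211.5611 cm/s

211.5611 cm/s


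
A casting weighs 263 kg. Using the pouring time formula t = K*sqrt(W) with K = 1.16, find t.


Formula: t = K * sqrt(W)
sqrt(W) = sqrt(263) = 16.21727
t = 1.16 * 16.21727 = 18.8120 s

18.8120 s


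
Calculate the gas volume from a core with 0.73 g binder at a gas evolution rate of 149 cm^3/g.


Formula: V_gas = W_binder * gas_evolution_rate
V = 0.73 g * 149 cm^3/g = 108.7700 cm^3

Final answer: 108.7700 cm^3


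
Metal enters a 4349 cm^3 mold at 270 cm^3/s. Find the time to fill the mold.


Formula: t_fill = V_mold / Q_flow
t = 4349 cm^3 / 270 cm^3/s = 16.1074 s

Final answer: 16.1074 s


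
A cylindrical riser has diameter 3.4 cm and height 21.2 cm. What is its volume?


Formula: V = pi * (D/2)^2 * H  (cylinder volume)
Radius = D/2 = 3.4/2 = 1.7 cm
V = pi * 1.7^2 * 21.2 = 192.4791 cm^3

Final answer: 192.4791 cm^3


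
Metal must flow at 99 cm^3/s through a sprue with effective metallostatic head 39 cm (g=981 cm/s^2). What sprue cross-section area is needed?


Formula: v = sqrt(2*g*h), A = Q/v
Velocity: v = sqrt(2 * 981 * 39) = sqrt(76518) = 276.6189 cm/s
Sprue area: A = Q / v = 99 / 276.6189 = 0.3579 cm^2

Final answer: 0.3579 cm^2


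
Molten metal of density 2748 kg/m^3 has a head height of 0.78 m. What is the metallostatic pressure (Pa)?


Formula: P = rho * g * h
rho * g = 2748 * 9.81 = 26957.88 N/m^3
P = 26957.88 * 0.78 = 21027.1464 Pa

Final answer: 21027.1464 Pa


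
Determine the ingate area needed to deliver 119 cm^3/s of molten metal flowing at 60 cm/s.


Formula: A_ingate = Q / v  (continuity equation)
A = 119 cm^3/s / 60 cm/s = 1.9833 cm^2

Final answer: 1.9833 cm^2


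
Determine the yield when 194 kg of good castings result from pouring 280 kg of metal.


Formula: Casting Yield = (W_good / W_total) * 100
Yield = (194 kg / 280 kg) * 100 = 69.2857%
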